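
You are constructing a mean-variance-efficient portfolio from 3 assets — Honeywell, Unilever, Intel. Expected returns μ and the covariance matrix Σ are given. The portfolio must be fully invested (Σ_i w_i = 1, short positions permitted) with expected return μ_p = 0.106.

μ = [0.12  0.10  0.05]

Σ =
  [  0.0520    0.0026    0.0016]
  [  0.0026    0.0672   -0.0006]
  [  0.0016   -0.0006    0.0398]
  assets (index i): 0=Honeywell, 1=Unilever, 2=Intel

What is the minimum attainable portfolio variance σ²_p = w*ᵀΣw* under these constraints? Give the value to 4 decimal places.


g=Σ⁻¹μ = [2.2004  1.4136  1.1891]
h=Σ⁻¹𝟙 = [17.7522  14.4140  24.6293]
a=μᵀg=0.464865  b=𝟙ᵀg=4.803134  c=𝟙ᵀh=56.795525  D=ac−b²=3.332171
λ₁=(c·0.106−b)/D = (56.795525·0.106−4.803134)/3.332171 = 0.365285
λ₂=(a−b·0.106)/D = (0.464865−4.803134·0.106)/3.332171 = -0.013285
w* = 0.365285·g + -0.013285·h:
  w_0 = 0.365285·2.2004 + -0.013285·17.7522 = 0.5679  (Honeywell)
  w_1 = 0.365285·1.4136 + -0.013285·14.4140 = 0.3249  (Unilever)
  w_2 = 0.365285·1.1891 + -0.013285·24.6293 = 0.1072  (Intel)
Σw_i=1.0000  μᵀw=0.1060
σ²=wᵀΣw=λ₁·μ_p+λ₂ = 0.365285·0.106 + -0.013285 = 0.025435 ≈ 0.0254

0.0254


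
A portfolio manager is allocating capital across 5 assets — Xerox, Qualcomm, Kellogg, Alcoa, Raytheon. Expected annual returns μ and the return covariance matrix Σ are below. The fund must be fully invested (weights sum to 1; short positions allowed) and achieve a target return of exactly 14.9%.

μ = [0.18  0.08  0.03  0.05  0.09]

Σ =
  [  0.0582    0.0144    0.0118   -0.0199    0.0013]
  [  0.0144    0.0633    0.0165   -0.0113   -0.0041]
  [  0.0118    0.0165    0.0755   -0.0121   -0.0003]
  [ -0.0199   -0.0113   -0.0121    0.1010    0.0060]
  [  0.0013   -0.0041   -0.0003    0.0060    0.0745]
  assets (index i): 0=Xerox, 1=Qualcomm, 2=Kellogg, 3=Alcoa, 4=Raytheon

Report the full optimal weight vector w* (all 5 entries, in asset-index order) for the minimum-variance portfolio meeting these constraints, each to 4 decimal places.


u=Σ⁻¹μ = [3.2811  0.8226  -0.1057  1.1554  1.1026]
v=Σ⁻¹𝟙 = [16.8160  12.8101  10.2922  15.1285  12.6574]
a=μᵀu=0.810242  b=𝟙ᵀu=6.256043  c=𝟙ᵀv=67.704164  D=ac−b²=15.718697
λ₁=(c·0.149−b)/D = (67.704164·0.149−6.256043)/15.718697 = 0.243778
λ₂=(a−b·0.149)/D = (0.810242−6.256043·0.149)/15.718697 = -0.007756
w* = 0.243778·u + -0.007756·v:
  w_0 = 0.243778·3.2811 + -0.007756·16.8160 = 0.6694  (Xerox)
  w_1 = 0.243778·0.8226 + -0.007756·12.8101 = 0.1012  (Qualcomm)
  w_2 = 0.243778·-0.1057 + -0.007756·10.2922 = -0.1056  (Kellogg)
  w_3 = 0.243778·1.1554 + -0.007756·15.1285 = 0.1643  (Alcoa)
  w_4 = 0.243778·1.1026 + -0.007756·12.6574 = 0.1706  (Raytheon)
Σw_i=1.0000  μᵀw=0.1490
σ²=wᵀΣw=λ₁·μ_p+λ₂ = 0.243778·0.149 + -0.007756 = 0.028567 ≈ 0.0286

0.6694  0.1012  -0.1056  0.1643  0.1706


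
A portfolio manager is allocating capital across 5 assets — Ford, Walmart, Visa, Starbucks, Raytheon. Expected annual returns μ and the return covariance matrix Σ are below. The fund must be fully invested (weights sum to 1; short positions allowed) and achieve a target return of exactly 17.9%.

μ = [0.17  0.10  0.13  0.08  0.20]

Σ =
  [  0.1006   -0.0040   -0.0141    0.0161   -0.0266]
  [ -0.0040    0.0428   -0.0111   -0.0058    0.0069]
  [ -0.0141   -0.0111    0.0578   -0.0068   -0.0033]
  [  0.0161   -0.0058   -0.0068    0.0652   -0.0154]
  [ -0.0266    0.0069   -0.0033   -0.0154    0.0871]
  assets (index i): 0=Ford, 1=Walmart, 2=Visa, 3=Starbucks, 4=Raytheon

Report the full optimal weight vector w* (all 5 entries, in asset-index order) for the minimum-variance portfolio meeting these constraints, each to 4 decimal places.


0.3651  0.0005  0.2503  -0.0627  0.4468

p=Σ⁻¹μ = [2.9816  3.3876  4.0631  2.0311  3.4515]
q=Σ⁻¹𝟙 = [17.2492  33.0148  31.5133  21.8337  19.1878]
a=μᵀp=2.226611  b=𝟙ᵀp=15.914829  c=𝟙ᵀq=122.798784  D=ac−b²=20.143279
λ₁=(c·0.179−b)/D = (122.798784·0.179−15.914829)/20.143279 = 0.301150
λ₂=(a−b·0.179)/D = (2.226611−15.914829·0.179)/20.143279 = -0.030886
w* = 0.301150·p + -0.030886·q:
  w_0 = 0.301150·2.9816 + -0.030886·17.2492 = 0.3651  (Ford)
  w_1 = 0.301150·3.3876 + -0.030886·33.0148 = 0.0005  (Walmart)
  w_2 = 0.301150·4.0631 + -0.030886·31.5133 = 0.2503  (Visa)
  w_3 = 0.301150·2.0311 + -0.030886·21.8337 = -0.0627  (Starbucks)
  w_4 = 0.301150·3.4515 + -0.030886·19.1878 = 0.4468  (Raytheon)
Σw_i=1.0000  μᵀw=0.1790
σ²=wᵀΣw=λ₁·μ_p+λ₂ = 0.301150·0.179 + -0.030886 = 0.023020 ≈ 0.0230


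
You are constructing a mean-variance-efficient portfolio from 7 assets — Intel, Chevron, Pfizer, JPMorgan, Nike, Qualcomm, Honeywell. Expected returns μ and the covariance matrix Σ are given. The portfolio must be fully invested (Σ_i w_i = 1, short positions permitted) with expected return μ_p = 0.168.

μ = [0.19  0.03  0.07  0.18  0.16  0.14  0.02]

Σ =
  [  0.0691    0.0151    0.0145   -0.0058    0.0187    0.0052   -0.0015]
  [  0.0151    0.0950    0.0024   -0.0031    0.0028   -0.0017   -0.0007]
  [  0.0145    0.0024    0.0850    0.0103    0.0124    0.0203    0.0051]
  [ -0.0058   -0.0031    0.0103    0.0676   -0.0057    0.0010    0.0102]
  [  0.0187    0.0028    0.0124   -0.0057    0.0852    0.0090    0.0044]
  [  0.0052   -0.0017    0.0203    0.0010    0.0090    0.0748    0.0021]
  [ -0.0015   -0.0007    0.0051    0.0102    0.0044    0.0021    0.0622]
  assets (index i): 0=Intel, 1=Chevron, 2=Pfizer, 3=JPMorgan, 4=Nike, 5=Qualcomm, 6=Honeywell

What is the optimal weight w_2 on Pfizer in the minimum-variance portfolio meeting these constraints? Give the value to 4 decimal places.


g=Σ⁻¹μ = [2.6163  0.0015  -0.5869  3.1088  1.4358  1.6414  -0.2340]
h=Σ⁻¹𝟙 = [10.2322  9.3180  3.6497  14.1006  7.8334  10.3854  12.9125]
a=μᵀg=1.470463  b=𝟙ᵀg=7.982771  c=𝟙ᵀh=68.431607  D=ac−b²=36.901541
λ₁=(c·0.168−b)/D = (68.431607·0.168−7.982771)/36.901541 = 0.095219
λ₂=(a−b·0.168)/D = (1.470463−7.982771·0.168)/36.901541 = 0.003505
w* = 0.095219·g + 0.003505·h:
  w_0 = 0.095219·2.6163 + 0.003505·10.2322 = 0.2850  (Intel)
  w_1 = 0.095219·0.0015 + 0.003505·9.3180 = 0.0328  (Chevron)
  w_2 = 0.095219·-0.5869 + 0.003505·3.6497 = -0.0431  (Pfizer)
  w_3 = 0.095219·3.1088 + 0.003505·14.1006 = 0.3454  (JPMorgan)
  w_4 = 0.095219·1.4358 + 0.003505·7.8334 = 0.1642  (Nike)
  w_5 = 0.095219·1.6414 + 0.003505·10.3854 = 0.1927  (Qualcomm)
  w_6 = 0.095219·-0.2340 + 0.003505·12.9125 = 0.0230  (Honeywell)
Σw_i=1.0000  μᵀw=0.1680
σ²=wᵀΣw=λ₁·μ_p+λ₂ = 0.095219·0.168 + 0.003505 = 0.019502 ≈ 0.0195

-0.0431


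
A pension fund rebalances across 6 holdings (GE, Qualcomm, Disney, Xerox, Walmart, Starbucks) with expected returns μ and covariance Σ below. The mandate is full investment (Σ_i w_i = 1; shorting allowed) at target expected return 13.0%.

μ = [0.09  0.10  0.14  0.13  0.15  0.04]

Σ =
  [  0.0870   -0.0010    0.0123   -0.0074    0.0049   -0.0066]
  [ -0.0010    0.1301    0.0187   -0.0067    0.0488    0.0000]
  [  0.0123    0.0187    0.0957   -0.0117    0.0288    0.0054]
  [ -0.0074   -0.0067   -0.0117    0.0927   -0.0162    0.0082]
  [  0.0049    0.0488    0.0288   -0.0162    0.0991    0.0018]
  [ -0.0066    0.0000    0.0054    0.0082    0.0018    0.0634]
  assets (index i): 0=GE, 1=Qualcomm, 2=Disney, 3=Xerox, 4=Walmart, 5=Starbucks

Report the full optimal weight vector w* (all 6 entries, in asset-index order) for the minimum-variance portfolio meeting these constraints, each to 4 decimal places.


0.1565  0.0220  0.2111  0.3435  0.2621  0.0048

x=Σ⁻¹μ = [0.9907  0.2125  1.0962  1.8361  1.3349  0.3653]
y=Σ⁻¹𝟙 = [12.4383  4.8742  6.5359  12.8884  7.0170  14.6448]
a=μᵀx=0.717428  b=𝟙ᵀx=5.835738  c=𝟙ᵀy=58.398710  D=ac−b²=7.841062
λ₁=(c·0.130−b)/D = (58.398710·0.130−5.835738)/7.841062 = 0.223961
λ₂=(a−b·0.130)/D = (0.717428−5.835738·0.130)/7.841062 = -0.005257
w* = 0.223961·x + -0.005257·y:
  w_0 = 0.223961·0.9907 + -0.005257·12.4383 = 0.1565  (GE)
  w_1 = 0.223961·0.2125 + -0.005257·4.8742 = 0.0220  (Qualcomm)
  w_2 = 0.223961·1.0962 + -0.005257·6.5359 = 0.2111  (Disney)
  w_3 = 0.223961·1.8361 + -0.005257·12.8884 = 0.3435  (Xerox)
  w_4 = 0.223961·1.3349 + -0.005257·7.0170 = 0.2621  (Walmart)
  w_5 = 0.223961·0.3653 + -0.005257·14.6448 = 0.0048  (Starbucks)
Σw_i=1.0000  μᵀw=0.1300
σ²=wᵀΣw=λ₁·μ_p+λ₂ = 0.223961·0.130 + -0.005257 = 0.023858 ≈ 0.0239


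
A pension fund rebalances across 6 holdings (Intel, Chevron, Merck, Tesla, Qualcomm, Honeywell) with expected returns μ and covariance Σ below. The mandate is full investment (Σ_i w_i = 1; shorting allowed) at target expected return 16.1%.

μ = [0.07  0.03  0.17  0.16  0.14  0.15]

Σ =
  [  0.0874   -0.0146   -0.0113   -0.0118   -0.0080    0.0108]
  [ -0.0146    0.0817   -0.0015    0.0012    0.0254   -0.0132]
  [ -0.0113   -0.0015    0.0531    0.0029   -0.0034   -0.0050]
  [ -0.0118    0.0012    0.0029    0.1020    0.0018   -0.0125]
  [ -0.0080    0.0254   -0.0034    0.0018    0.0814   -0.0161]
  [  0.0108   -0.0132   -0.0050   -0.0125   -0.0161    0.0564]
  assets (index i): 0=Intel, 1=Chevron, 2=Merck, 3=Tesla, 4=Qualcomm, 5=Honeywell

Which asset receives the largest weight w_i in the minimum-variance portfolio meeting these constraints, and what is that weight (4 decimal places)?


Merck (0.3213)

g=Σ⁻¹μ = [1.4131  0.5024  3.9544  2.0655  2.6254  4.0644]
h=Σ⁻¹𝟙 = [17.1944  15.2615  25.7679  14.0170  15.4816  27.8202]
a=μᵀg=2.093929  b=𝟙ᵀg=14.625175  c=𝟙ᵀh=115.542628  D=ac−b²=28.042364
λ₁=(c·0.161−b)/D = (115.542628·0.161−14.625175)/28.042364 = 0.141828
λ₂=(a−b·0.161)/D = (2.093929−14.625175·0.161)/28.042364 = -0.009297
w* = 0.141828·g + -0.009297·h:
  w_0 = 0.141828·1.4131 + -0.009297·17.1944 = 0.0405  (Intel)
  w_1 = 0.141828·0.5024 + -0.009297·15.2615 = -0.0706  (Chevron)
  w_2 = 0.141828·3.9544 + -0.009297·25.7679 = 0.3213  (Merck)
  w_3 = 0.141828·2.0655 + -0.009297·14.0170 = 0.1626  (Tesla)
  w_4 = 0.141828·2.6254 + -0.009297·15.4816 = 0.2284  (Qualcomm)
  w_5 = 0.141828·4.0644 + -0.009297·27.8202 = 0.3178  (Honeywell)
Σw_i=1.0000  μᵀw=0.1610
σ²=wᵀΣw=λ₁·μ_p+λ₂ = 0.141828·0.161 + -0.009297 = 0.013537 ≈ 0.0135


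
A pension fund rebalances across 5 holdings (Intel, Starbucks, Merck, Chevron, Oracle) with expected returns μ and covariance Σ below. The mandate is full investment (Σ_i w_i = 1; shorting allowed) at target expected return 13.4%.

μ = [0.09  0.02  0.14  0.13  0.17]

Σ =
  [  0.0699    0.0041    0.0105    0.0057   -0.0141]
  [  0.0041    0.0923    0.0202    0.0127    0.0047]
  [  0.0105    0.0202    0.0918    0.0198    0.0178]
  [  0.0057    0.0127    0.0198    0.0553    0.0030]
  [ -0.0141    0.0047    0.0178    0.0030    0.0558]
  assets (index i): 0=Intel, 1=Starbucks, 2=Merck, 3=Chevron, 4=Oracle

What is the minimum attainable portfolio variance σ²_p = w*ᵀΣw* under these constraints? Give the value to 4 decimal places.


p=Σ⁻¹μ = [1.7666  -0.3739  0.3423  1.9525  3.3103]
q=Σ⁻¹𝟙 = [16.9024  7.0747  0.4924  13.4160  20.7179]
a=μᵀp=1.016011  b=𝟙ᵀp=6.997766  c=𝟙ᵀq=58.603378  D=ac−b²=10.572979
λ₁=(c·0.134−b)/D = (58.603378·0.134−6.997766)/10.572979 = 0.080875
λ₂=(a−b·0.134)/D = (1.016011−6.997766·0.134)/10.572979 = 0.007407
w* = 0.080875·p + 0.007407·q:
  w_0 = 0.080875·1.7666 + 0.007407·16.9024 = 0.2681  (Intel)
  w_1 = 0.080875·-0.3739 + 0.007407·7.0747 = 0.0222  (Starbucks)
  w_2 = 0.080875·0.3423 + 0.007407·0.4924 = 0.0313  (Merck)
  w_3 = 0.080875·1.9525 + 0.007407·13.4160 = 0.2573  (Chevron)
  w_4 = 0.080875·3.3103 + 0.007407·20.7179 = 0.4212  (Oracle)
Σw_i=1.0000  μᵀw=0.1340
σ²=wᵀΣw=λ₁·μ_p+λ₂ = 0.080875·0.134 + 0.007407 = 0.018244 ≈ 0.0182

0.0182


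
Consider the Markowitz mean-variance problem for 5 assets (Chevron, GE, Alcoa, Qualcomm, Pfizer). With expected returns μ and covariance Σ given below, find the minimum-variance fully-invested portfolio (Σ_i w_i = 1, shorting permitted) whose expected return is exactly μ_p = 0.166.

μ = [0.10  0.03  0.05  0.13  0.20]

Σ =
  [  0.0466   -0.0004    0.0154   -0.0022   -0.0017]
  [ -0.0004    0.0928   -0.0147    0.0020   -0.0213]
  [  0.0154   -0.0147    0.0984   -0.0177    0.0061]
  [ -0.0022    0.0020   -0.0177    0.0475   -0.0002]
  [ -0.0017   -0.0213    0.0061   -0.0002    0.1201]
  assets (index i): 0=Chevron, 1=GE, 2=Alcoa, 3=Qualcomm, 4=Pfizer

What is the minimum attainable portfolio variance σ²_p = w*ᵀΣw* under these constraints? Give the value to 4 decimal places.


g=Σ⁻¹μ = [2.1202  0.7970  0.7383  3.0842  1.8043]
h=Σ⁻¹𝟙 = [18.7442  14.8620  13.5392  26.3847  10.5838]
a=μᵀg=1.034648  b=𝟙ᵀg=8.544010  c=𝟙ᵀh=84.113869  D=ac−b²=14.028132
λ₁=(c·0.166−b)/D = (84.113869·0.166−8.544010)/14.028132 = 0.386288
λ₂=(a−b·0.166)/D = (1.034648−8.544010·0.166)/14.028132 = -0.027349
w* = 0.386288·g + -0.027349·h:
  w_0 = 0.386288·2.1202 + -0.027349·18.7442 = 0.3064  (Chevron)
  w_1 = 0.386288·0.7970 + -0.027349·14.8620 = -0.0986  (GE)
  w_2 = 0.386288·0.7383 + -0.027349·13.5392 = -0.0851  (Alcoa)
  w_3 = 0.386288·3.0842 + -0.027349·26.3847 = 0.4698  (Qualcomm)
  w_4 = 0.386288·1.8043 + -0.027349·10.5838 = 0.4075  (Pfizer)
Σw_i=1.0000  μᵀw=0.1660
σ²=wᵀΣw=λ₁·μ_p+λ₂ = 0.386288·0.166 + -0.027349 = 0.036775 ≈ 0.0368

0.0368


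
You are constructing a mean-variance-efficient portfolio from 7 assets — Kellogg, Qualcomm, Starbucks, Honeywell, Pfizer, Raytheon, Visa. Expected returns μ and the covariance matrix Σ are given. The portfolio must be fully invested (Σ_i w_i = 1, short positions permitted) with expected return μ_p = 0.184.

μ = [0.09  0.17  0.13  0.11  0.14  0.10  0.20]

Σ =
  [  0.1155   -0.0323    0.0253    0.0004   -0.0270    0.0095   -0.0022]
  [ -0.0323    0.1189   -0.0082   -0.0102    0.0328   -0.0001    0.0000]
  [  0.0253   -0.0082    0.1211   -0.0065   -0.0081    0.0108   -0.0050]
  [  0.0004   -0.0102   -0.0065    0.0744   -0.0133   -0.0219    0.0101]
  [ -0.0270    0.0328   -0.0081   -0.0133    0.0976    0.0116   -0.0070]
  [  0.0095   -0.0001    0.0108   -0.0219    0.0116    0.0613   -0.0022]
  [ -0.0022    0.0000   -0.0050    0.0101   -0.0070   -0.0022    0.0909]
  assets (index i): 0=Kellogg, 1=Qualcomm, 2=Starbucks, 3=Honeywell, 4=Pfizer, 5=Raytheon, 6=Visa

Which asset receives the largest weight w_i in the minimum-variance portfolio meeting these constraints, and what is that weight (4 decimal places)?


Visa (0.5602)

u=Σ⁻¹μ = [1.2427  1.6061  1.0777  2.3175  1.5804  1.8593  2.1988]
v=Σ⁻¹𝟙 = [11.3498  10.6071  7.2954  21.8058  11.8774  19.2106  10.6338]
a=μᵀu=1.626836  b=𝟙ᵀu=11.882378  c=𝟙ᵀv=92.779849  D=ac−b²=9.746736
λ₁=(c·0.184−b)/D = (92.779849·0.184−11.882378)/9.746736 = 0.532395
λ₂=(a−b·0.184)/D = (1.626836−11.882378·0.184)/9.746736 = -0.057406
w* = 0.532395·u + -0.057406·v:
  w_0 = 0.532395·1.2427 + -0.057406·11.3498 = 0.0101  (Kellogg)
  w_1 = 0.532395·1.6061 + -0.057406·10.6071 = 0.2462  (Qualcomm)
  w_2 = 0.532395·1.0777 + -0.057406·7.2954 = 0.1550  (Starbucks)
  w_3 = 0.532395·2.3175 + -0.057406·21.8058 = -0.0180  (Honeywell)
  w_4 = 0.532395·1.5804 + -0.057406·11.8774 = 0.1596  (Pfizer)
  w_5 = 0.532395·1.8593 + -0.057406·19.2106 = -0.1129  (Raytheon)
  w_6 = 0.532395·2.1988 + -0.057406·10.6338 = 0.5602  (Visa)
Σw_i=1.0000  μᵀw=0.1840
σ²=wᵀΣw=λ₁·μ_p+λ₂ = 0.532395·0.184 + -0.057406 = 0.040555 ≈ 0.0406


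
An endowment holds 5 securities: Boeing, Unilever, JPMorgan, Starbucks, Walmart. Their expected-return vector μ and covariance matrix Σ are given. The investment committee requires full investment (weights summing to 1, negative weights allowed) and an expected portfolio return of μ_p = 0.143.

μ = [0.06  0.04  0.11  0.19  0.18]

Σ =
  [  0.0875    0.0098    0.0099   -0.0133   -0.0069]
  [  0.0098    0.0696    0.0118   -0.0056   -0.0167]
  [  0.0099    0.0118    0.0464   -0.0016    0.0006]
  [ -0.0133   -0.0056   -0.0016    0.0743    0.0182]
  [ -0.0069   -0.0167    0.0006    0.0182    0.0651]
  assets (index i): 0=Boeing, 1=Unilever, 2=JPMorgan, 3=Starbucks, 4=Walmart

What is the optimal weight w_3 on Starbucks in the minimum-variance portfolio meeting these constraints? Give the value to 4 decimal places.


g=Σ⁻¹μ = [0.8923  0.8748  2.0031  2.2276  2.4427]
h=Σ⁻¹𝟙 = [11.2432  15.1993  15.5147  12.8570  16.7143]
a=μᵀg=1.171813  b=𝟙ᵀg=8.440581  c=𝟙ᵀh=71.528467  D=ac−b²=12.574554
λ₁=(c·0.143−b)/D = (71.528467·0.143−8.440581)/12.574554 = 0.142191
λ₂=(a−b·0.143)/D = (1.171813−8.440581·0.143)/12.574554 = -0.002799
w* = 0.142191·g + -0.002799·h:
  w_0 = 0.142191·0.8923 + -0.002799·11.2432 = 0.0954  (Boeing)
  w_1 = 0.142191·0.8748 + -0.002799·15.1993 = 0.0819  (Unilever)
  w_2 = 0.142191·2.0031 + -0.002799·15.5147 = 0.2414  (JPMorgan)
  w_3 = 0.142191·2.2276 + -0.002799·12.8570 = 0.2808  (Starbucks)
  w_4 = 0.142191·2.4427 + -0.002799·16.7143 = 0.3006  (Walmart)
Σw_i=1.0000  μᵀw=0.1430
σ²=wᵀΣw=λ₁·μ_p+λ₂ = 0.142191·0.143 + -0.002799 = 0.017535 ≈ 0.0175

0.2808


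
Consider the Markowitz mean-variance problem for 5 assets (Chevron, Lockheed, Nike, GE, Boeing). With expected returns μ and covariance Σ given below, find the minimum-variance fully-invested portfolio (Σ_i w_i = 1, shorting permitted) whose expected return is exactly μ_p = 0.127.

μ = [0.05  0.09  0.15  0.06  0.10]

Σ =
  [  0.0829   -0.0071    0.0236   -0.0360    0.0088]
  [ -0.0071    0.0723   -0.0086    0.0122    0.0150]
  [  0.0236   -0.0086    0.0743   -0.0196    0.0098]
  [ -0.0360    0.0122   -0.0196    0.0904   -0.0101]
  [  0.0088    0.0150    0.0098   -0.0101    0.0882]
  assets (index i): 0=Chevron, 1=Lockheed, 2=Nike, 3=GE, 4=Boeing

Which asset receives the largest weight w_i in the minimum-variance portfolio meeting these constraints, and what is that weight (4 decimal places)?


Nike (0.5925)

u=Σ⁻¹μ = [0.5510  1.1833  2.2187  1.2915  0.7789]
v=Σ⁻¹𝟙 = [17.0604  11.9913  13.6321  20.1303  8.3868]
a=μᵀu=0.622246  b=𝟙ᵀu=6.023548  c=𝟙ᵀv=71.200891  D=ac−b²=8.021359
λ₁=(c·0.127−b)/D = (71.200891·0.127−6.023548)/8.021359 = 0.376366
λ₂=(a−b·0.127)/D = (0.622246−6.023548·0.127)/8.021359 = -0.017796
w* = 0.376366·u + -0.017796·v:
  w_0 = 0.376366·0.5510 + -0.017796·17.0604 = -0.0962  (Chevron)
  w_1 = 0.376366·1.1833 + -0.017796·11.9913 = 0.2320  (Lockheed)
  w_2 = 0.376366·2.2187 + -0.017796·13.6321 = 0.5925  (Nike)
  w_3 = 0.376366·1.2915 + -0.017796·20.1303 = 0.1279  (GE)
  w_4 = 0.376366·0.7789 + -0.017796·8.3868 = 0.1439  (Boeing)
Σw_i=1.0000  μᵀw=0.1270
σ²=wᵀΣw=λ₁·μ_p+λ₂ = 0.376366·0.127 + -0.017796 = 0.030003 ≈ 0.0300


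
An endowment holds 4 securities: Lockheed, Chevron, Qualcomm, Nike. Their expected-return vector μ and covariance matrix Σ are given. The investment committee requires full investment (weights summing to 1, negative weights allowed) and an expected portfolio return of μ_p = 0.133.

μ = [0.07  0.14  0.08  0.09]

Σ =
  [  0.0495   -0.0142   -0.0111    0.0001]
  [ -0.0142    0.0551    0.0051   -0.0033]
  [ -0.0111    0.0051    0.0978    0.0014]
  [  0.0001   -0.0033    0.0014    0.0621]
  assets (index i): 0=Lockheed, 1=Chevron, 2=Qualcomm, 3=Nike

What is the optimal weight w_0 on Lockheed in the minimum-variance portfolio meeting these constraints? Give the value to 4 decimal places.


p=Σ⁻¹μ = [2.5357  3.2051  0.9158  1.5949]
q=Σ⁻¹𝟙 = [30.2940  25.8664  12.0688  17.1567]
a=μᵀp=0.843015  b=𝟙ᵀp=8.251486  c=𝟙ᵀq=85.385899  D=ac−b²=3.894550
λ₁=(c·0.133−b)/D = (85.385899·0.133−8.251486)/3.894550 = 0.797227
λ₂=(a−b·0.133)/D = (0.843015−8.251486·0.133)/3.894550 = -0.065331
w* = 0.797227·p + -0.065331·q:
  w_0 = 0.797227·2.5357 + -0.065331·30.2940 = 0.0424  (Lockheed)
  w_1 = 0.797227·3.2051 + -0.065331·25.8664 = 0.8653  (Chevron)
  w_2 = 0.797227·0.9158 + -0.065331·12.0688 = -0.0583  (Qualcomm)
  w_3 = 0.797227·1.5949 + -0.065331·17.1567 = 0.1506  (Nike)
Σw_i=1.0000  μᵀw=0.1330
σ²=wᵀΣw=λ₁·μ_p+λ₂ = 0.797227·0.133 + -0.065331 = 0.040701 ≈ 0.0407

0.0424


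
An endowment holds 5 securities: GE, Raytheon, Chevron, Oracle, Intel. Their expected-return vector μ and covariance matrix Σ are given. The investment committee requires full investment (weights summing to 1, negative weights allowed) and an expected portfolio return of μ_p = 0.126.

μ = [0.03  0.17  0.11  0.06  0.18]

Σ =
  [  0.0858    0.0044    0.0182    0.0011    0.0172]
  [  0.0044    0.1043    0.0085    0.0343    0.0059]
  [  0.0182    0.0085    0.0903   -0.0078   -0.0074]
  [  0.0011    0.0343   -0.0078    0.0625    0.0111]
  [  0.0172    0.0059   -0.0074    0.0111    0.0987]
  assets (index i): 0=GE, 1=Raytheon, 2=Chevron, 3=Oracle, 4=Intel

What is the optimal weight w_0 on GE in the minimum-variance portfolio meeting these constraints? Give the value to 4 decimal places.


0.0646

g=Σ⁻¹μ = [-0.3848  1.4279  1.3181  0.0096  1.9032]
h=Σ⁻¹𝟙 = [7.3569  3.3037  11.1416  14.0434  7.9082]
a=μᵀg=0.719336  b=𝟙ᵀg=4.273985  c=𝟙ᵀh=43.753722  D=ac−b²=13.206689
λ₁=(c·0.126−b)/D = (43.753722·0.126−4.273985)/13.206689 = 0.093815
λ₂=(a−b·0.126)/D = (0.719336−4.273985·0.126)/13.206689 = 0.013691
w* = 0.093815·g + 0.013691·h:
  w_0 = 0.093815·-0.3848 + 0.013691·7.3569 = 0.0646  (GE)
  w_1 = 0.093815·1.4279 + 0.013691·3.3037 = 0.1792  (Raytheon)
  w_2 = 0.093815·1.3181 + 0.013691·11.1416 = 0.2762  (Chevron)
  w_3 = 0.093815·0.0096 + 0.013691·14.0434 = 0.1932  (Oracle)
  w_4 = 0.093815·1.9032 + 0.013691·7.9082 = 0.2868  (Intel)
Σw_i=1.0000  μᵀw=0.1260
σ²=wᵀΣw=λ₁·μ_p+λ₂ = 0.093815·0.126 + 0.013691 = 0.025512 ≈ 0.0255


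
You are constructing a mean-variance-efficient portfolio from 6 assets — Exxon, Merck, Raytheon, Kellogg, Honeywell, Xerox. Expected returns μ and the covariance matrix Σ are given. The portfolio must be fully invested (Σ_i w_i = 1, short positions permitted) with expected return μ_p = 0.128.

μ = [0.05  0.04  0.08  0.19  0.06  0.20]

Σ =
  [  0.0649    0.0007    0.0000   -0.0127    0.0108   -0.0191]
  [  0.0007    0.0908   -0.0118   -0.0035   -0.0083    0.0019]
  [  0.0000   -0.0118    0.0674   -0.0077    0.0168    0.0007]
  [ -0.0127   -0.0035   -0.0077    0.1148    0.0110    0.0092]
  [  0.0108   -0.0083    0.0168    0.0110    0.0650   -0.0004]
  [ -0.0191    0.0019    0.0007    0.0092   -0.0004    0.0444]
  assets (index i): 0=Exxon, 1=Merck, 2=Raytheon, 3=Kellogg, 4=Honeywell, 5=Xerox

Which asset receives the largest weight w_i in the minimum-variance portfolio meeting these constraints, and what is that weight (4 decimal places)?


Xerox (0.3825)

x=Σ⁻¹μ = [2.6428  0.5542  1.4327  1.6453  -0.0617  5.2536]
y=Σ⁻¹𝟙 = [24.9355  13.3287  16.1581  9.8200  7.2928  30.4551]
a=μᵀx=1.628555  b=𝟙ᵀx=11.466964  c=𝟙ᵀy=101.990218  D=ac−b²=34.605392
λ₁=(c·0.128−b)/D = (101.990218·0.128−11.466964)/34.605392 = 0.045883
λ₂=(a−b·0.128)/D = (1.628555−11.466964·0.128)/34.605392 = 0.004646
w* = 0.045883·x + 0.004646·y:
  w_0 = 0.045883·2.6428 + 0.004646·24.9355 = 0.2371  (Exxon)
  w_1 = 0.045883·0.5542 + 0.004646·13.3287 = 0.0874  (Merck)
  w_2 = 0.045883·1.4327 + 0.004646·16.1581 = 0.1408  (Raytheon)
  w_3 = 0.045883·1.6453 + 0.004646·9.8200 = 0.1211  (Kellogg)
  w_4 = 0.045883·-0.0617 + 0.004646·7.2928 = 0.0311  (Honeywell)
  w_5 = 0.045883·5.2536 + 0.004646·30.4551 = 0.3825  (Xerox)
Σw_i=1.0000  μᵀw=0.1280
σ²=wᵀΣw=λ₁·μ_p+λ₂ = 0.045883·0.128 + 0.004646 = 0.010519 ≈ 0.0105


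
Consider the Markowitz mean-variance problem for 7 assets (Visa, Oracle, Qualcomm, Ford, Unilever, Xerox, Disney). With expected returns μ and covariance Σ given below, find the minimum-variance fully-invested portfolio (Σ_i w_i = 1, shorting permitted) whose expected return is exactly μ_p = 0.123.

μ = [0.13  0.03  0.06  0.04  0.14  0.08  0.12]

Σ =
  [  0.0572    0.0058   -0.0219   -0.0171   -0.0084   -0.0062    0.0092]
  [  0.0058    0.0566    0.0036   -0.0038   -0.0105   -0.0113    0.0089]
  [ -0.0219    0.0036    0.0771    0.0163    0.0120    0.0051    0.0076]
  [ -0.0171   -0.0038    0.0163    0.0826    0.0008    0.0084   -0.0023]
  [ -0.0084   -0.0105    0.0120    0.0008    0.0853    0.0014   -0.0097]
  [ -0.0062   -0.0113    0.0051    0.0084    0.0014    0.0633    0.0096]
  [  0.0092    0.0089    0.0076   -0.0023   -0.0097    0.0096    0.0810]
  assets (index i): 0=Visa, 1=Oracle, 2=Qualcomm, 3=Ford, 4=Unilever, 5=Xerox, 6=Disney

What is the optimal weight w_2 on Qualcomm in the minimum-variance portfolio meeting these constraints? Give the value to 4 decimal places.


p=Σ⁻¹μ = [3.0760  0.6680  0.9409  0.8459  1.9878  1.2886  1.0798]
q=Σ⁻¹𝟙 = [27.8732  20.5174  12.6915  14.4980  15.4432  18.0137  5.8607]
a=μᵀp=1.021153  b=𝟙ᵀp=9.886875  c=𝟙ᵀq=114.897728  D=ac−b²=19.577868
λ₁=(c·0.123−b)/D = (114.897728·0.123−9.886875)/19.577868 = 0.216854
λ₂=(a−b·0.123)/D = (1.021153−9.886875·0.123)/19.577868 = -0.009957
w* = 0.216854·p + -0.009957·q:
  w_0 = 0.216854·3.0760 + -0.009957·27.8732 = 0.3895  (Visa)
  w_1 = 0.216854·0.6680 + -0.009957·20.5174 = -0.0594  (Oracle)
  w_2 = 0.216854·0.9409 + -0.009957·12.6915 = 0.0777  (Qualcomm)
  w_3 = 0.216854·0.8459 + -0.009957·14.4980 = 0.0391  (Ford)
  w_4 = 0.216854·1.9878 + -0.009957·15.4432 = 0.2773  (Unilever)
  w_5 = 0.216854·1.2886 + -0.009957·18.0137 = 0.1001  (Xerox)
  w_6 = 0.216854·1.0798 + -0.009957·5.8607 = 0.1758  (Disney)
Σw_i=1.0000  μᵀw=0.1230
σ²=wᵀΣw=λ₁·μ_p+λ₂ = 0.216854·0.123 + -0.009957 = 0.016716 ≈ 0.0167

0.0777


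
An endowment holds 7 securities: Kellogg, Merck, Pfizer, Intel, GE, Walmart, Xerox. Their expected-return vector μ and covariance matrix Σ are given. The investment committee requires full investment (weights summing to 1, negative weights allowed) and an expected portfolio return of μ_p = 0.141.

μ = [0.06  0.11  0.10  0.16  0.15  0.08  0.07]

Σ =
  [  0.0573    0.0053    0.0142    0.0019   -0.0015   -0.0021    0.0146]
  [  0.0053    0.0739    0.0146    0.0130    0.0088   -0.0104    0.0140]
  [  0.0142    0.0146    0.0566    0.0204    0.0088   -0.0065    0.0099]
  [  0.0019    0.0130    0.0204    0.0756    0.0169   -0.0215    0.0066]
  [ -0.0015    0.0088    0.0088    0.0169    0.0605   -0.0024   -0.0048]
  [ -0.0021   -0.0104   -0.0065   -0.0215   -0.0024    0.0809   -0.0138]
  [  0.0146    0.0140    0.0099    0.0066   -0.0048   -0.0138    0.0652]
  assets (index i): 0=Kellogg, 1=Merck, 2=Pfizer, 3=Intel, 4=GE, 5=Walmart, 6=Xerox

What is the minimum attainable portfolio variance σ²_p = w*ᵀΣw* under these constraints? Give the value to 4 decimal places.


p=Σ⁻¹μ = [0.6524  0.8670  0.4501  1.8379  1.9464  1.8748  1.0271]
q=Σ⁻¹𝟙 = [12.3240  7.9873  6.1811  11.3208  13.5161  20.0032  14.0070]
a=μᵀp=0.987422  b=𝟙ᵀp=8.655648  c=𝟙ᵀq=85.339543  D=ac−b²=9.345922
λ₁=(c·0.141−b)/D = (85.339543·0.141−8.655648)/9.345922 = 0.361358
λ₂=(a−b·0.141)/D = (0.987422−8.655648·0.141)/9.345922 = -0.024933
w* = 0.361358·p + -0.024933·q:
  w_0 = 0.361358·0.6524 + -0.024933·12.3240 = -0.0715  (Kellogg)
  w_1 = 0.361358·0.8670 + -0.024933·7.9873 = 0.1141  (Merck)
  w_2 = 0.361358·0.4501 + -0.024933·6.1811 = 0.0085  (Pfizer)
  w_3 = 0.361358·1.8379 + -0.024933·11.3208 = 0.3819  (Intel)
  w_4 = 0.361358·1.9464 + -0.024933·13.5161 = 0.3664  (GE)
  w_5 = 0.361358·1.8748 + -0.024933·20.0032 = 0.1787  (Walmart)
  w_6 = 0.361358·1.0271 + -0.024933·14.0070 = 0.0219  (Xerox)
Σw_i=1.0000  μᵀw=0.1410
σ²=wᵀΣw=λ₁·μ_p+λ₂ = 0.361358·0.141 + -0.024933 = 0.026018 ≈ 0.0260

0.0260


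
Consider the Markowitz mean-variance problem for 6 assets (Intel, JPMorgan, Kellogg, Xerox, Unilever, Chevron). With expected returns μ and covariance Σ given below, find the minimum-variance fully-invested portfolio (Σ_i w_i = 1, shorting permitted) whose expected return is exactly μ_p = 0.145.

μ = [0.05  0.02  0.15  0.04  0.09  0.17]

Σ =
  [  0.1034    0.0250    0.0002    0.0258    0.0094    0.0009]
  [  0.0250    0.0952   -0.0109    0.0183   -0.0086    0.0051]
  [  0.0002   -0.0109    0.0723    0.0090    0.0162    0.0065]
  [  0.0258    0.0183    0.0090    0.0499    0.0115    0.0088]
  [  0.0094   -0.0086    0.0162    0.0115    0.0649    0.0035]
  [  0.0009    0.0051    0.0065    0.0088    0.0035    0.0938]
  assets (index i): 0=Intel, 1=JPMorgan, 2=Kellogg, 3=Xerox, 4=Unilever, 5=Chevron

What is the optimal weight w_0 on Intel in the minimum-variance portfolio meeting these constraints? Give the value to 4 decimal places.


0.0803

u=Σ⁻¹μ = [0.3828  0.3813  1.8253  -0.3663  0.9015  1.6622]
v=Σ⁻¹𝟙 = [4.1251  9.6753  10.9476  8.3123  11.4489  8.1297]
a=μᵀu=0.649616  b=𝟙ᵀu=4.786838  c=𝟙ᵀv=52.638841  D=ac−b²=11.281210
λ₁=(c·0.145−b)/D = (52.638841·0.145−4.786838)/11.281210 = 0.252260
λ₂=(a−b·0.145)/D = (0.649616−4.786838·0.145)/11.281210 = -0.003942
w* = 0.252260·u + -0.003942·v:
  w_0 = 0.252260·0.3828 + -0.003942·4.1251 = 0.0803  (Intel)
  w_1 = 0.252260·0.3813 + -0.003942·9.6753 = 0.0581  (JPMorgan)
  w_2 = 0.252260·1.8253 + -0.003942·10.9476 = 0.4173  (Kellogg)
  w_3 = 0.252260·-0.3663 + -0.003942·8.3123 = -0.1252  (Xerox)
  w_4 = 0.252260·0.9015 + -0.003942·11.4489 = 0.1823  (Unilever)
  w_5 = 0.252260·1.6622 + -0.003942·8.1297 = 0.3873  (Chevron)
Σw_i=1.0000  μᵀw=0.1450
σ²=wᵀΣw=λ₁·μ_p+λ₂ = 0.252260·0.145 + -0.003942 = 0.032635 ≈ 0.0326


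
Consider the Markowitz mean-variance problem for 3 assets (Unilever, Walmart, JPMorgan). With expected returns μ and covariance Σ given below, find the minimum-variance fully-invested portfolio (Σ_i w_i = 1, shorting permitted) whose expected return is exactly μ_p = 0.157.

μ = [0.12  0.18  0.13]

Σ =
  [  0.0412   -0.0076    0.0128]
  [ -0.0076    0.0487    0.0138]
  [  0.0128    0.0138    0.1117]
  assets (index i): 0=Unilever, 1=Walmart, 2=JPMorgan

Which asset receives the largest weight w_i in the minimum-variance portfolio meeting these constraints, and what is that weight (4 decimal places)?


Walmart (0.6161)

x=Σ⁻¹μ = [3.6145  4.1946  0.2314]
y=Σ⁻¹𝟙 = [27.8507  24.0911  2.7847]
a=μᵀx=1.218848  b=𝟙ᵀx=8.040491  c=𝟙ᵀy=54.726488  D=ac−b²=2.053802
λ₁=(c·0.157−b)/D = (54.726488·0.157−8.040491)/2.053802 = 0.268559
λ₂=(a−b·0.157)/D = (1.218848−8.040491·0.157)/2.053802 = -0.021184
w* = 0.268559·x + -0.021184·y:
  w_0 = 0.268559·3.6145 + -0.021184·27.8507 = 0.3807  (Unilever)
  w_1 = 0.268559·4.1946 + -0.021184·24.0911 = 0.6161  (Walmart)
  w_2 = 0.268559·0.2314 + -0.021184·2.7847 = 0.0032  (JPMorgan)
Σw_i=1.0000  μᵀw=0.1570
σ²=wᵀΣw=λ₁·μ_p+λ₂ = 0.268559·0.157 + -0.021184 = 0.020979 ≈ 0.0210


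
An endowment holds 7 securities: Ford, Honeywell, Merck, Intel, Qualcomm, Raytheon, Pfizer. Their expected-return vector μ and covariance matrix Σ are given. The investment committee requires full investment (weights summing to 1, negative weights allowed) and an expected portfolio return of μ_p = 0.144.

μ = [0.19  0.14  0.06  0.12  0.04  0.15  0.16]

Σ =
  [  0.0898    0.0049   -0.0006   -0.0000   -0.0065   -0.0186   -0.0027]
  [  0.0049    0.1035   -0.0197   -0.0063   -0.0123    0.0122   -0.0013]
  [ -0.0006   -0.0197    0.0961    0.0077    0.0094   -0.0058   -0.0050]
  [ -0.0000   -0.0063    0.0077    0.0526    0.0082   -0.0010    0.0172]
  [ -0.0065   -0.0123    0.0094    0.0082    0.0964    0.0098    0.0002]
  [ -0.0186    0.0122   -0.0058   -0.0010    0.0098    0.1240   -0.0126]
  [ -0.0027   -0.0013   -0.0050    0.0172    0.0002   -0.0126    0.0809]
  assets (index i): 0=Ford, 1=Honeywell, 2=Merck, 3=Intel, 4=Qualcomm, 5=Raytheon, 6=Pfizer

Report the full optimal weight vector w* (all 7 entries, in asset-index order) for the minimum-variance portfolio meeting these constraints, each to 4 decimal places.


x=Σ⁻¹μ = [2.4833  1.3866  0.9699  1.6081  0.3523  1.6858  2.0626]
y=Σ⁻¹𝟙 = [13.7067  12.2492  12.2696  13.3112  9.4774  10.1173  12.4958]
a=μᵀx=1.514118  b=𝟙ᵀx=10.548714  c=𝟙ᵀy=83.627308  D=ac−b²=15.346230
λ₁=(c·0.144−b)/D = (83.627308·0.144−10.548714)/15.346230 = 0.097328
λ₂=(a−b·0.144)/D = (1.514118−10.548714·0.144)/15.346230 = -0.000319
w* = 0.097328·x + -0.000319·y:
  w_0 = 0.097328·2.4833 + -0.000319·13.7067 = 0.2373  (Ford)
  w_1 = 0.097328·1.3866 + -0.000319·12.2492 = 0.1310  (Honeywell)
  w_2 = 0.097328·0.9699 + -0.000319·12.2696 = 0.0905  (Merck)
  w_3 = 0.097328·1.6081 + -0.000319·13.3112 = 0.1523  (Intel)
  w_4 = 0.097328·0.3523 + -0.000319·9.4774 = 0.0313  (Qualcomm)
  w_5 = 0.097328·1.6858 + -0.000319·10.1173 = 0.1609  (Raytheon)
  w_6 = 0.097328·2.0626 + -0.000319·12.4958 = 0.1968  (Pfizer)
Σw_i=1.0000  μᵀw=0.1440
σ²=wᵀΣw=λ₁·μ_p+λ₂ = 0.097328·0.144 + -0.000319 = 0.013696 ≈ 0.0137

0.2373  0.1310  0.0905  0.1523  0.0313  0.1609  0.1968


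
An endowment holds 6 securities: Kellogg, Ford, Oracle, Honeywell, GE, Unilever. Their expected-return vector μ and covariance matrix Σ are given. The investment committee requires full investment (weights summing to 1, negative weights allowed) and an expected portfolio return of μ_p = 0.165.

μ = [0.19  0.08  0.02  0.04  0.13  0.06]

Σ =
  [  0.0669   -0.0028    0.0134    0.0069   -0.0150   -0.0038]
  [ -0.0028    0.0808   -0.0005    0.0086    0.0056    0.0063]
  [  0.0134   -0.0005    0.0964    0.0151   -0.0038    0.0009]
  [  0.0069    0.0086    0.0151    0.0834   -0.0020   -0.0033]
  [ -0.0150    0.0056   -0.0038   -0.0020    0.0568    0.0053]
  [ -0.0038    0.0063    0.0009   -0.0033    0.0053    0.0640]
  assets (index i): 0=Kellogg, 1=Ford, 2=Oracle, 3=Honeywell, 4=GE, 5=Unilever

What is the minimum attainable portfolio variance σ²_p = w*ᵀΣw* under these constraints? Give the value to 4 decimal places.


0.0234

p=Σ⁻¹μ = [3.6314  0.8101  -0.2172  0.2419  3.0841  0.8335]
q=Σ⁻¹𝟙 = [18.4983  9.4933  7.0925  9.2716  21.0095  14.4273]
a=μᵀp=1.211037  b=𝟙ᵀp=8.383729  c=𝟙ᵀq=79.792566  D=ac−b²=26.344836
λ₁=(c·0.165−b)/D = (79.792566·0.165−8.383729)/26.344836 = 0.181517
λ₂=(a−b·0.165)/D = (1.211037−8.383729·0.165)/26.344836 = -0.006539
w* = 0.181517·p + -0.006539·q:
  w_0 = 0.181517·3.6314 + -0.006539·18.4983 = 0.5382  (Kellogg)
  w_1 = 0.181517·0.8101 + -0.006539·9.4933 = 0.0850  (Ford)
  w_2 = 0.181517·-0.2172 + -0.006539·7.0925 = -0.0858  (Oracle)
  w_3 = 0.181517·0.2419 + -0.006539·9.2716 = -0.0167  (Honeywell)
  w_4 = 0.181517·3.0841 + -0.006539·21.0095 = 0.4224  (GE)
  w_5 = 0.181517·0.8335 + -0.006539·14.4273 = 0.0569  (Unilever)
Σw_i=1.0000  μᵀw=0.1650
σ²=wᵀΣw=λ₁·μ_p+λ₂ = 0.181517·0.165 + -0.006539 = 0.023411 ≈ 0.0234


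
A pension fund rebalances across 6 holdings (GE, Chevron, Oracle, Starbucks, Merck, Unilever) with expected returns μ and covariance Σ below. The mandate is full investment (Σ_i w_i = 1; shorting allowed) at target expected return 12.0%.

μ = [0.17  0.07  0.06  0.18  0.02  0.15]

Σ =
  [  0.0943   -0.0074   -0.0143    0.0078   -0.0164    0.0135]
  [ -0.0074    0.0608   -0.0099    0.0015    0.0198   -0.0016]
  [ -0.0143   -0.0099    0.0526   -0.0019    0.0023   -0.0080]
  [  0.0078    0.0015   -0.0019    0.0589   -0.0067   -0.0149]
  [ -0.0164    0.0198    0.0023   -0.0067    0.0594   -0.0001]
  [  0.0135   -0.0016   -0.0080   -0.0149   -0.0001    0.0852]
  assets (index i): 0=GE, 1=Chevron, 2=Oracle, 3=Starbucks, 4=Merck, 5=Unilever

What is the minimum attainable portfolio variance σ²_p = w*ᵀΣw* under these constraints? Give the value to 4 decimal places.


0.0095

p=Σ⁻¹μ = [1.7614  1.5215  2.3632  3.5258  0.6260  2.3493]
q=Σ⁻¹𝟙 = [15.1542  17.5271  28.9383  21.4199  16.4994  16.1476]
a=μᵀp=1.547283  b=𝟙ᵀp=12.147121  c=𝟙ᵀq=115.686473  D=ac−b²=31.447207
λ₁=(c·0.120−b)/D = (115.686473·0.120−12.147121)/31.447207 = 0.055180
λ₂=(a−b·0.120)/D = (1.547283−12.147121·0.120)/31.447207 = 0.002850
w* = 0.055180·p + 0.002850·q:
  w_0 = 0.055180·1.7614 + 0.002850·15.1542 = 0.1404  (GE)
  w_1 = 0.055180·1.5215 + 0.002850·17.5271 = 0.1339  (Chevron)
  w_2 = 0.055180·2.3632 + 0.002850·28.9383 = 0.2129  (Oracle)
  w_3 = 0.055180·3.5258 + 0.002850·21.4199 = 0.2556  (Starbucks)
  w_4 = 0.055180·0.6260 + 0.002850·16.4994 = 0.0816  (Merck)
  w_5 = 0.055180·2.3493 + 0.002850·16.1476 = 0.1757  (Unilever)
Σw_i=1.0000  μᵀw=0.1200
σ²=wᵀΣw=λ₁·μ_p+λ₂ = 0.055180·0.120 + 0.002850 = 0.009472 ≈ 0.0095


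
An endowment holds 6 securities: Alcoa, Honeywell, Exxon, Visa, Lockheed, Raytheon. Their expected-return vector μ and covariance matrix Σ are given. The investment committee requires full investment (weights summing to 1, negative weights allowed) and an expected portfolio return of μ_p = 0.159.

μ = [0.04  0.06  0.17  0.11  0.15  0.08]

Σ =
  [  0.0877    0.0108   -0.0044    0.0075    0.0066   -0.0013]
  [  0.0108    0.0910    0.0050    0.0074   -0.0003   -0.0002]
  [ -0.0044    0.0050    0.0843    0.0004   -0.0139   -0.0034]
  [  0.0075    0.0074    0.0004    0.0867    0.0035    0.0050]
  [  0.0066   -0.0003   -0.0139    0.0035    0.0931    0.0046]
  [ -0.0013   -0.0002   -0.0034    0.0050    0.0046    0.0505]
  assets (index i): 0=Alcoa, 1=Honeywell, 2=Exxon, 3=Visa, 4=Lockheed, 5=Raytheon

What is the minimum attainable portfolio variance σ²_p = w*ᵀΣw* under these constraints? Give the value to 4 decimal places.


u=Σ⁻¹μ = [0.3192  0.4166  2.3654  1.0352  1.8308  1.4840]
v=Σ⁻¹𝟙 = [9.8345  8.4293  14.4191  8.3456  10.9598  19.2347]
a=μᵀu=0.947087  b=𝟙ᵀu=7.451140  c=𝟙ᵀv=71.222981  D=ac−b²=11.934895
λ₁=(c·0.159−b)/D = (71.222981·0.159−7.451140)/11.934895 = 0.324537
λ₂=(a−b·0.159)/D = (0.947087−7.451140·0.159)/11.934895 = -0.019912
w* = 0.324537·u + -0.019912·v:
  w_0 = 0.324537·0.3192 + -0.019912·9.8345 = -0.0922  (Alcoa)
  w_1 = 0.324537·0.4166 + -0.019912·8.4293 = -0.0326  (Honeywell)
  w_2 = 0.324537·2.3654 + -0.019912·14.4191 = 0.4805  (Exxon)
  w_3 = 0.324537·1.0352 + -0.019912·8.3456 = 0.1698  (Visa)
  w_4 = 0.324537·1.8308 + -0.019912·10.9598 = 0.3759  (Lockheed)
  w_5 = 0.324537·1.4840 + -0.019912·19.2347 = 0.0986  (Raytheon)
Σw_i=1.0000  μᵀw=0.1590
σ²=wᵀΣw=λ₁·μ_p+λ₂ = 0.324537·0.159 + -0.019912 = 0.031690 ≈ 0.0317

0.0317


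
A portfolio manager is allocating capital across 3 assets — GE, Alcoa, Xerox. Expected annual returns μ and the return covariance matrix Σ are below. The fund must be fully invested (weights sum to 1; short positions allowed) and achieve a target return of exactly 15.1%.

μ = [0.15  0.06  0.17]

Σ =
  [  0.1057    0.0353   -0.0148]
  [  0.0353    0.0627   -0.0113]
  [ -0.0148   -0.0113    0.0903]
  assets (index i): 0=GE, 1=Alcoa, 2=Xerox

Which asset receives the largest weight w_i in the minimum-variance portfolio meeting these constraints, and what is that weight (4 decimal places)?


p=Σ⁻¹μ = [1.5703  0.4691  2.1987]
q=Σ⁻¹𝟙 = [6.4671  14.8293  13.9899]
a=μᵀp=0.637469  b=𝟙ᵀp=4.238104  c=𝟙ᵀq=35.286273  D=ac−b²=4.532379
λ₁=(c·0.151−b)/D = (35.286273·0.151−4.238104)/4.532379 = 0.240519
λ₂=(a−b·0.151)/D = (0.637469−4.238104·0.151)/4.532379 = -0.000548
w* = 0.240519·p + -0.000548·q:
  w_0 = 0.240519·1.5703 + -0.000548·6.4671 = 0.3741  (GE)
  w_1 = 0.240519·0.4691 + -0.000548·14.8293 = 0.1047  (Alcoa)
  w_2 = 0.240519·2.1987 + -0.000548·13.9899 = 0.5212  (Xerox)
Σw_i=1.0000  μᵀw=0.1510
σ²=wᵀΣw=λ₁·μ_p+λ₂ = 0.240519·0.151 + -0.000548 = 0.035770 ≈ 0.0358

Xerox (0.5212)


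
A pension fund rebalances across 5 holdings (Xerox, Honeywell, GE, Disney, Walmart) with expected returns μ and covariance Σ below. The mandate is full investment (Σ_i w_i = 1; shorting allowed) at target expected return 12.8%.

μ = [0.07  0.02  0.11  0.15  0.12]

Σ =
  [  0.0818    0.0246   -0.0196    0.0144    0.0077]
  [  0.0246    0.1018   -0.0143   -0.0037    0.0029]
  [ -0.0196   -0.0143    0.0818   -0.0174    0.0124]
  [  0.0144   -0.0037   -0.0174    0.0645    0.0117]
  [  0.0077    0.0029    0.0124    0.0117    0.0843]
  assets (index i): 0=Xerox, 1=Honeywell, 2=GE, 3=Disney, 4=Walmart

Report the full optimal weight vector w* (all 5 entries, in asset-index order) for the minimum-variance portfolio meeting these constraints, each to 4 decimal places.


0.0790  -0.0068  0.3222  0.4832  0.1223

x=Σ⁻¹μ = [0.7014  0.3882  2.0334  2.6157  0.6839]
y=Σ⁻¹𝟙 = [10.0133  10.6693  19.5823  18.2251  5.1709]
a=μᵀx=0.754966  b=𝟙ᵀx=6.422633  c=𝟙ᵀy=63.660846  D=ac−b²=6.811573
λ₁=(c·0.128−b)/D = (63.660846·0.128−6.422633)/6.811573 = 0.253386
λ₂=(a−b·0.128)/D = (0.754966−6.422633·0.128)/6.811573 = -0.009855
w* = 0.253386·x + -0.009855·y:
  w_0 = 0.253386·0.7014 + -0.009855·10.0133 = 0.0790  (Xerox)
  w_1 = 0.253386·0.3882 + -0.009855·10.6693 = -0.0068  (Honeywell)
  w_2 = 0.253386·2.0334 + -0.009855·19.5823 = 0.3222  (GE)
  w_3 = 0.253386·2.6157 + -0.009855·18.2251 = 0.4832  (Disney)
  w_4 = 0.253386·0.6839 + -0.009855·5.1709 = 0.1223  (Walmart)
Σw_i=1.0000  μᵀw=0.1280
σ²=wᵀΣw=λ₁·μ_p+λ₂ = 0.253386·0.128 + -0.009855 = 0.022578 ≈ 0.0226
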